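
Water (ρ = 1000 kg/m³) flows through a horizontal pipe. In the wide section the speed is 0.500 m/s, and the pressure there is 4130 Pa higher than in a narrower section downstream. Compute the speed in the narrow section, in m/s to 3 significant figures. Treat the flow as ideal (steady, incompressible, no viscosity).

Along the level pipe P + ½ρv² is conserved, hence v₂² = v₁² + 2(P₁ − P₂)/ρ.
v₂ = √(0.500² + 2·4130/1000) = √(0.250 + 8.26) = 2.92 m/s.

2.92 m/s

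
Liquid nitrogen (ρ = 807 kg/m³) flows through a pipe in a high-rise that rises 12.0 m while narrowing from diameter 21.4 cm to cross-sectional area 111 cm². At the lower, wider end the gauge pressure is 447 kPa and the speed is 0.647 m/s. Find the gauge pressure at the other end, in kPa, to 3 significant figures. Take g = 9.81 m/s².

The volume flow rate is constant, so v₂ = (A₁/A₂)v₁ = (360/111)·0.647 = 2.10 m/s.
Applying Bernoulli between the two ends and solving for P₂: P₂ = P₁ + ½ρ(v₁² − v₂²) − ρgΔh.
P₂ = 447000 + ½·807·(0.647² − 2.10²) − 807·9.81·(+12.0) = 447000 + (-1600) − (95000) = 350000 Pa.

350 kPa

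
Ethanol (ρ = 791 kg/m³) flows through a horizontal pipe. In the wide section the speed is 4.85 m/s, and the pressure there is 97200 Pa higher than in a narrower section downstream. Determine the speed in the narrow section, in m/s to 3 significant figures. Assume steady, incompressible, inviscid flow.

With h₁ = h₂, rearranging Bernoulli gives v₂ = √(v₁² + 2ΔP/ρ).
v₂ = √(4.85² + 2·97200/791) = √(23.5 + 246) = 16.4 m/s.

v₂ ≈ 16.4 m/s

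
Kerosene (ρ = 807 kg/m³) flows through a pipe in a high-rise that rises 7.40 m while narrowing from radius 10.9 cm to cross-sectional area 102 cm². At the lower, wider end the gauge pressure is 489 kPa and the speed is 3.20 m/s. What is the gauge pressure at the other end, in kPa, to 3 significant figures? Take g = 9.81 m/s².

379 kPa

Continuity gives A₁v₁ = A₂v₂, so v₂ = (373 cm²)/(102 cm²) × 3.20 m/s = 11.7 m/s.
Applying Bernoulli between the two ends and solving for P₂: P₂ = P₁ + ½ρ(v₁² − v₂²) − ρgΔh.
P₂ = 489000 + ½·807·(3.20² − 11.7²) − 807·9.81·(+7.40) = 489000 + (-51200) − (58600) = 379000 Pa.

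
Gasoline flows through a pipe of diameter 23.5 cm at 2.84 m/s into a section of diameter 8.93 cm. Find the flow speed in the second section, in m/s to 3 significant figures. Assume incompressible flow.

Continuity gives A₁v₁ = A₂v₂, so v₂ = (434 cm²)/(62.6 cm²) × 2.84 m/s = 19.7 m/s.

19.7 m/s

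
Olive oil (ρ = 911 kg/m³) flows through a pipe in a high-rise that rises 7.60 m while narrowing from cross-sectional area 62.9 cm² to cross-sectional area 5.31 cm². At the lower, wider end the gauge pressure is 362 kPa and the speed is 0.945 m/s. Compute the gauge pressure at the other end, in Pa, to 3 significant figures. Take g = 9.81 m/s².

P₂ ≈ 237000 Pa

The volume flow rate is constant, so v₂ = (A₁/A₂)v₁ = (62.9/5.31)·0.945 = 11.2 m/s.
Applying Bernoulli between the two ends and solving for P₂: P₂ = P₁ + ½ρ(v₁² − v₂²) − ρgΔh.
P₂ = 362000 + ½·911·(0.945² − 11.2²) − 911·9.81·(+7.60) = 362000 + (-56700) − (67900) = 237000 Pa.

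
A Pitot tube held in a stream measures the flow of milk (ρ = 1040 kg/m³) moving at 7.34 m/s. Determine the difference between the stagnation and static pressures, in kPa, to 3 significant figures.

At the stagnation point the flow is brought to rest, so Bernoulli gives P_stag − P_static = ½ρv².
ΔP = ½·1040·7.34² = 28000 Pa.

28.0 kPa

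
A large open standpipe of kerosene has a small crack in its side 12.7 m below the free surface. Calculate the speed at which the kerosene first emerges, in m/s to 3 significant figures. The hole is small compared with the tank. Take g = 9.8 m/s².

v ≈ 15.8 m/s

Bernoulli from surface to hole (P equal, v_surface ≈ 0): v = √(2gh) = √(2×9.8×12.7) = 15.8 m/s.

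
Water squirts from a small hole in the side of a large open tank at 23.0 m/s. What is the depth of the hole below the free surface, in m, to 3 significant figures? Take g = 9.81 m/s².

h ≈ 27.0 m

For a small hole in a large open tank, ½v² = gh, giving h = v²/(2g).
h = 23.0²/(2·9.81) = 529/19.62 = 27.0 m.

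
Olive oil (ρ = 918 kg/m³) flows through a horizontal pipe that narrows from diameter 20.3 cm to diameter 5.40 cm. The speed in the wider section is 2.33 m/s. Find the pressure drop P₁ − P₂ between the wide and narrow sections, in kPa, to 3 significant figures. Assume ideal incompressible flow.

ΔP ≈ 495 kPa

Continuity gives A₁v₁ = A₂v₂, so v₂ = (324 cm²)/(22.9 cm²) × 2.33 m/s = 32.9 m/s.
The pipe is horizontal, so Bernoulli reduces to P₁ + ½ρv₁² = P₂ + ½ρv₂².
P₁ − P₂ = ½·918·(32.9² − 2.33²) = ½·918·1080 = 495000 Pa.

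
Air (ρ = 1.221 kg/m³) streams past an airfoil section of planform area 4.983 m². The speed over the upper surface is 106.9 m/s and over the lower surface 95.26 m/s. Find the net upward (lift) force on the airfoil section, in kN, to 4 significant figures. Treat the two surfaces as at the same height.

The faster flow above has the lower pressure; Bernoulli (same height) gives ΔP = ½ρ(v_up² − v_low²).
ΔP = ½·1.221·(106.9² − 95.26²) = 1437 Pa.
Lift = ΔP · A = 1437 × 4.983 = 7159 N.

F ≈ 7.159 kN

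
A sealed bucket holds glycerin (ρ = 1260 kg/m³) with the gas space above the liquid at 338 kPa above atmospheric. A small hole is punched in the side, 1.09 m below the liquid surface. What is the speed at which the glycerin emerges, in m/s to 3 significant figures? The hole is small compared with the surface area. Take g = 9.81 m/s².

Take point 1 at the surface (v₁ ≈ 0) and point 2 at the hole (at atmospheric pressure). Bernoulli: P₁ + ρg h = P_atm + ½ρv₂².
With P₁ − P_atm = 338000 Pa, v₂ = √(2gh + 2ΔP/ρ) = √(2·9.81·1.09 + 2·338000/1260) = 23.6 m/s.

23.6 m/s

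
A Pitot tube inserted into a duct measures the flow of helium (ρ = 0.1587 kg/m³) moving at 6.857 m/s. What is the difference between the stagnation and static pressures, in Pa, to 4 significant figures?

ΔP ≈ 3.731 Pa

The dynamic pressure equals the rise in static pressure at the stagnation point: ΔP = ½ρv².
ΔP = ½·0.1587·6.857² = 3.731 Pa.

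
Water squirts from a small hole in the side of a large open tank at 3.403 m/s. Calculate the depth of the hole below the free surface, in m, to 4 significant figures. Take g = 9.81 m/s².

0.5902 m

For a small hole in a large open tank, ½v² = gh, giving h = v²/(2g).
h = 3.403²/(2·9.81) = 11.58/19.62 = 0.5902 m.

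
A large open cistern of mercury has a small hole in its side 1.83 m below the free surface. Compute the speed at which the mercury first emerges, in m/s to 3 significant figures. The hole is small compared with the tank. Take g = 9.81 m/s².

v = 5.99 m/s

Torricelli's result v = √(2gh) gives v = √(2·9.81·1.83) = 5.99 m/s.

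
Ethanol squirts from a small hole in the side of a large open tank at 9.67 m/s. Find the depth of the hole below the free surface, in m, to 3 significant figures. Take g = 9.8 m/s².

h = 4.77 m

For a small hole in a large open tank, ½v² = gh, giving h = v²/(2g).
h = 9.67²/(2·9.8) = 93.5/19.60 = 4.77 m.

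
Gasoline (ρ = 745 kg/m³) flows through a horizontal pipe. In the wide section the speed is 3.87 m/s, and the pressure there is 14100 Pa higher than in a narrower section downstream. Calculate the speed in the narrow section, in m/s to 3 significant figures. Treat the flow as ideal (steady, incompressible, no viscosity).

7.27 m/s

Horizontal Bernoulli: P₁ + ½ρv₁² = P₂ + ½ρv₂², so v₂² = v₁² + 2(P₁ − P₂)/ρ.
v₂ = √(3.87² + 2·14100/745) = √(15.0 + 37.9) = 7.27 m/s.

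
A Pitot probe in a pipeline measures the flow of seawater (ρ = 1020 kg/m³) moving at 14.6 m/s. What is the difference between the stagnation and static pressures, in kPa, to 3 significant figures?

The dynamic pressure equals the rise in static pressure at the stagnation point: ΔP = ½ρv².
ΔP = ½·1020·14.6² = 109000 Pa.

ΔP = 109 kPa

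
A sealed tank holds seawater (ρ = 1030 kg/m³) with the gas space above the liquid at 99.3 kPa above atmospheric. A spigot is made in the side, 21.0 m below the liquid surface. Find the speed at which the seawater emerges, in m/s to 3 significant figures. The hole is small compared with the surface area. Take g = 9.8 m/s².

Take point 1 at the surface (v₁ ≈ 0) and point 2 at the hole (at atmospheric pressure). Bernoulli: P₁ + ρg h = P_atm + ½ρv₂².
With P₁ − P_atm = 99300 Pa, v₂ = √(2gh + 2ΔP/ρ) = √(2·9.8·21.0 + 2·99300/1030) = 24.6 m/s.

v ≈ 24.6 m/s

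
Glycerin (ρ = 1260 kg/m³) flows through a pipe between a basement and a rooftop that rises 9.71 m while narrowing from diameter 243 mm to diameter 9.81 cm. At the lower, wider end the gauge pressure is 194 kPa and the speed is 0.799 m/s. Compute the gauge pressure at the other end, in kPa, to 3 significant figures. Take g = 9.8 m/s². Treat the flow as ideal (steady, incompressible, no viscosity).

59.4 kPa

Mass conservation (A₁v₁ = A₂v₂) gives v₂ = 0.799 × 464/75.6 = 4.90 m/s.
Energy conservation along the streamline gives P₂ = P₁ − ½ρ(v₂² − v₁²) − ρg(h₂ − h₁).
P₂ = 194000 + ½·1260·(0.799² − 4.90²) − 1260·9.8·(+9.71) = 194000 + (-14700) − (120000) = 59400 Pa.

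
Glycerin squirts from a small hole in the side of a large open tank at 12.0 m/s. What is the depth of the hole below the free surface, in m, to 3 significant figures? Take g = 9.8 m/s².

h ≈ 7.35 m

Inverting v = √(2gh) gives h = v² / 2g.
h = 12.0²/(2·9.8) = 144/19.60 = 7.35 m.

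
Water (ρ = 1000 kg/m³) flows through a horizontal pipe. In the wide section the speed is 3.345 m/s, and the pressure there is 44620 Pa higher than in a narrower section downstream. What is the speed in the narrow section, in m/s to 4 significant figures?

With h₁ = h₂, rearranging Bernoulli gives v₂ = √(v₁² + 2ΔP/ρ).
v₂ = √(3.345² + 2·44620/1000) = √(11.19 + 89.24) = 10.02 m/s.

v₂ ≈ 10.02 m/s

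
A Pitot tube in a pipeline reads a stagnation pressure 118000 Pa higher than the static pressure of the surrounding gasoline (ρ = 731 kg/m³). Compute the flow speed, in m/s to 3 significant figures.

v = 18.0 m/s

At the stagnation point the flow is brought to rest, so Bernoulli gives P_stag − P_static = ½ρv².
v = √(2ΔP/ρ) = √(2·118000/731) = 18.0 m/s.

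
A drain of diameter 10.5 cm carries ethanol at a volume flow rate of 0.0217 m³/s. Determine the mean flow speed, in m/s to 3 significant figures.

Q = 0.0217 m³/s = 0.0217 m³/s.
v = Q/A = 0.0217 / 0.00866 = 2.51 m/s.

v = 2.51 m/s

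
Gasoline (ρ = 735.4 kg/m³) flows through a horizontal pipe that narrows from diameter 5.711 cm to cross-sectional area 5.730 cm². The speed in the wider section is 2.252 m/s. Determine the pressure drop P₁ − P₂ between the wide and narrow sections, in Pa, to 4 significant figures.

ΔP = 35400 Pa

By continuity, v₂ = v₁·A₁/A₂ = 2.252·(25.62/5.730) = 10.07 m/s.
With no height change, Bernoulli's equation is P₁ + ½ρv₁² = P₂ + ½ρv₂².
P₁ − P₂ = ½·735.4·(10.07² − 2.252²) = ½·735.4·96.29 = 35400 Pa.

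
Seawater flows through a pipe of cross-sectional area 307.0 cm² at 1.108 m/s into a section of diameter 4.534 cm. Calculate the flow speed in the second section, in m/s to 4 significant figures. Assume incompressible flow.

v₂ = 21.07 m/s

The volume flow rate is constant, so v₂ = (A₁/A₂)v₁ = (307.0/16.15)·1.108 = 21.07 m/s.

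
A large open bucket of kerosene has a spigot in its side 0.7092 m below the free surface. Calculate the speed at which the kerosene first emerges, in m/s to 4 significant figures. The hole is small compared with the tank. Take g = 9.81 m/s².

v = 3.730 m/s

Bernoulli from surface to hole (P equal, v_surface ≈ 0): v = √(2gh) = √(2×9.81×0.7092) = 3.730 m/s.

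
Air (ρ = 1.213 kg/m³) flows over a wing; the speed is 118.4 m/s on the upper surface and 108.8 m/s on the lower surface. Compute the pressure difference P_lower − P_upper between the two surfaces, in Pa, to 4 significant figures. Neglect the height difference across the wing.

ΔP ≈ 1323 Pa

The pressure is lower where the speed is higher: ΔP = ½ρ(v_up² − v_low²).
ΔP = ½·1.213·(118.4² − 108.8²) = 1323 Pa.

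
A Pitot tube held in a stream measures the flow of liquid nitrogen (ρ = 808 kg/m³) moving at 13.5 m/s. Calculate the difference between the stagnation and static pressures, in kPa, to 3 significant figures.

Bernoulli between the free stream and the stagnation point: ½ρv² = P_stag − P_static.
ΔP = ½·808·13.5² = 73600 Pa.

ΔP ≈ 73.6 kPa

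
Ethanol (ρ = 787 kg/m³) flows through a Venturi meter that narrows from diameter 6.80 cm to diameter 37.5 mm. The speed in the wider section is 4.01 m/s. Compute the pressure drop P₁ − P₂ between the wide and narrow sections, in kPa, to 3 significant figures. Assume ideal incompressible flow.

ΔP ≈ 62.1 kPa

Continuity gives A₁v₁ = A₂v₂, so v₂ = (36.3 cm²)/(11.0 cm²) × 4.01 m/s = 13.2 m/s.
Along the horizontal streamline, P + ½ρv² is constant.
P₁ − P₂ = ½·787·(13.2² − 4.01²) = ½·787·158 = 62100 Pa.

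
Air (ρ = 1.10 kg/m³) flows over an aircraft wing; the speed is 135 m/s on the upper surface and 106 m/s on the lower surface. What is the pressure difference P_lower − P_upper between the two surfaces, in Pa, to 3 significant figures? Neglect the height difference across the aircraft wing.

ΔP ≈ 3840 Pa

The pressure is lower where the speed is higher: ΔP = ½ρ(v_up² − v_low²).
ΔP = ½·1.10·(135² − 106²) = 3840 Pa.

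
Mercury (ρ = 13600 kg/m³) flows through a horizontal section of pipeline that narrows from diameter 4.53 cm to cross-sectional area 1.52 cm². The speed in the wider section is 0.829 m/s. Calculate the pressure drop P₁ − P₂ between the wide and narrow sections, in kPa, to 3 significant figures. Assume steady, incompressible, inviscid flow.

ΔP ≈ 521 kPa

Continuity gives A₁v₁ = A₂v₂, so v₂ = (16.1 cm²)/(1.52 cm²) × 0.829 m/s = 8.79 m/s.
Bernoulli (h₁ = h₂): P₁ − P₂ = ½ρ(v₂² − v₁²).
P₁ − P₂ = ½·13600·(8.79² − 0.829²) = ½·13600·76.6 = 521000 Pa.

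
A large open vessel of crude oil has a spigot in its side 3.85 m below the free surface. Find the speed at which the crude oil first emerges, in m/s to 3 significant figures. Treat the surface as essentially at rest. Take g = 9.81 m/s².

The surface is effectively still and both ends are open, so ½v² = gh and v = √(2·9.81·3.85) = 8.69 m/s.

8.69 m/s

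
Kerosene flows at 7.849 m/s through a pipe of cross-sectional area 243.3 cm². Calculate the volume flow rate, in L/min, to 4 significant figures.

Q = 11460 L/min

Q = A·v = 0.02433 m² × 7.849 m/s = 0.1910 m³/s.
Converting: 0.1910 m³/s × 60000 = 11460 L/min.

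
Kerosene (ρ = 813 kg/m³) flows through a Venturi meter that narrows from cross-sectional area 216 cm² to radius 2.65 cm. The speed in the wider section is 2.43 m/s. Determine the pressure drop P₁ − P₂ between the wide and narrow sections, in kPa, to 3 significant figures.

ΔP ≈ 228 kPa

The volume flow rate is constant, so v₂ = (A₁/A₂)v₁ = (216/22.1)·2.43 = 23.8 m/s.
Along the horizontal streamline, P + ½ρv² is constant.
P₁ − P₂ = ½·813·(23.8² − 2.43²) = ½·813·560 = 228000 Pa.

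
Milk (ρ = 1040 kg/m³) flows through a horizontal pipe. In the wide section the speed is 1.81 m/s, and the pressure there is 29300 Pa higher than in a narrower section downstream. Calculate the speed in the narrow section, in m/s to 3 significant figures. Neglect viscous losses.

Horizontal Bernoulli: P₁ + ½ρv₁² = P₂ + ½ρv₂², so v₂² = v₁² + 2(P₁ − P₂)/ρ.
v₂ = √(1.81² + 2·29300/1040) = √(3.28 + 56.3) = 7.72 m/s.

v₂ = 7.72 m/s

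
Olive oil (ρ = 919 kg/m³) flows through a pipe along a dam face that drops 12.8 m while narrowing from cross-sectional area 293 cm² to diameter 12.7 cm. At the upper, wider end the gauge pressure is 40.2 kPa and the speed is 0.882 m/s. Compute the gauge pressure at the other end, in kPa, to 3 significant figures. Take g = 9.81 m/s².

P₂ = 154 kPa

The volume flow rate is constant, so v₂ = (A₁/A₂)v₁ = (293/127)·0.882 = 2.04 m/s.
Bernoulli: P₁ + ½ρv₁² + ρg h₁ = P₂ + ½ρv₂² + ρg h₂, so P₂ = P₁ + ½ρ(v₁² − v₂²) − ρg(h₂ − h₁).
P₂ = 40200 + ½·919·(0.882² − 2.04²) − 919·9.81·(−12.8) = 40200 + (-1550) − (-115000) = 154000 Pa.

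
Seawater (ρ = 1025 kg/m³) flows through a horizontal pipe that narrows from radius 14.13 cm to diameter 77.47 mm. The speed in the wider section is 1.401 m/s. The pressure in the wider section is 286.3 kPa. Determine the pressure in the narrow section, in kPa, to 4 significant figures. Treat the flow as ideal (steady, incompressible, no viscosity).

P₂ = 109.2 kPa

The volume flow rate is constant, so v₂ = (A₁/A₂)v₁ = (627.2/47.14)·1.401 = 18.64 m/s.
The pipe is horizontal, so Bernoulli reduces to P₁ + ½ρv₁² = P₂ + ½ρv₂².
P₂ = P₁ − ½ρ(v₂² − v₁²) = 286300 − ½·1025·(18.64² − 1.401²) = 286300 − 177100 = 109200 Pa.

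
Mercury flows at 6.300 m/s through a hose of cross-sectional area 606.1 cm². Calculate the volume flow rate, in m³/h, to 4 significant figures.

Q = A·v = 0.06061 m² × 6.300 m/s = 0.3818 m³/s.
Converting: 0.3818 m³/s × 3600 = 1375 m³/h.

Q ≈ 1375 m³/h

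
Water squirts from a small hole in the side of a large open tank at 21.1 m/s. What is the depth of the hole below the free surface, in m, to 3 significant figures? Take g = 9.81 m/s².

Inverting v = √(2gh) gives h = v² / 2g.
h = 21.1²/(2·9.81) = 445/19.62 = 22.7 m.

22.7 m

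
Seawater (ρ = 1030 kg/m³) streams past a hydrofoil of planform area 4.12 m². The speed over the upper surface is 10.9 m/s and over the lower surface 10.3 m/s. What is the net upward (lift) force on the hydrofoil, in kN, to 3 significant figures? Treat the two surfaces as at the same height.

F ≈ 27.0 kN

With equal heights on the two surfaces, Bernoulli gives P_lower − P_upper = ½ρ(v_upper² − v_lower²).
ΔP = ½·1030·(10.9² − 10.3²) = 6550 Pa.
Lift = ΔP · A = 6550 × 4.12 = 27000 N.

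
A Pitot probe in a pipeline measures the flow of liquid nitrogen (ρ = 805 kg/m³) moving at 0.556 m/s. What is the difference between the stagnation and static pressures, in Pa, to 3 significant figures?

ΔP = 124 Pa

At the stagnation point the flow is brought to rest, so Bernoulli gives P_stag − P_static = ½ρv².
ΔP = ½·805·0.556² = 124 Pa.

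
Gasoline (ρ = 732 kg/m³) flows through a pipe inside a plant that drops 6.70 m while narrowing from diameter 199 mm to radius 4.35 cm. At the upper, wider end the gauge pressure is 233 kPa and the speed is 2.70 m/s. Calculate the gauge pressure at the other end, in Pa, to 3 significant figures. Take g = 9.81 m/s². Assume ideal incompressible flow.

P₂ ≈ 211000 Pa

By continuity, v₂ = v₁·A₁/A₂ = 2.70·(311/59.4) = 14.1 m/s.
Bernoulli: P₁ + ½ρv₁² + ρg h₁ = P₂ + ½ρv₂² + ρg h₂, so P₂ = P₁ + ½ρ(v₁² − v₂²) − ρg(h₂ − h₁).
P₂ = 233000 + ½·732·(2.70² − 14.1²) − 732·9.81·(−6.70) = 233000 + (-70400) − (-48100) = 211000 Pa.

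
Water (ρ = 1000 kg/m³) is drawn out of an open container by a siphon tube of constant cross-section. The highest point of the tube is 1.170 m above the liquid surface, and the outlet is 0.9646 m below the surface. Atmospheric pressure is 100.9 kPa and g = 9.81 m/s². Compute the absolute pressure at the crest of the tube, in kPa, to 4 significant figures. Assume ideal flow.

From the surface to the outlet (both open to atmosphere, surface at rest): v = √(2g·h_out) = √(2·9.81·0.9646) = 4.350 m/s.
The bore is uniform, so the speed at the crest is the same v. Bernoulli surface→crest: P_atm = P_top + ½ρv² + ρg·h_top.
P_top = 100900 − ½·1000·4.350² − 1000·9.81·1.170 = 79960 Pa.

79.96 kPa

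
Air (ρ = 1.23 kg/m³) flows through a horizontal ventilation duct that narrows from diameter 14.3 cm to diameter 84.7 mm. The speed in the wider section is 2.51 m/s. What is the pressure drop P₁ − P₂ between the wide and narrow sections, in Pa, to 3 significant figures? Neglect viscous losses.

Continuity gives A₁v₁ = A₂v₂, so v₂ = (161 cm²)/(56.3 cm²) × 2.51 m/s = 7.15 m/s.
Along the horizontal streamline, P + ½ρv² is constant.
P₁ − P₂ = ½·1.23·(7.15² − 2.51²) = ½·1.23·44.9 = 27.6 Pa.

ΔP ≈ 27.6 Pa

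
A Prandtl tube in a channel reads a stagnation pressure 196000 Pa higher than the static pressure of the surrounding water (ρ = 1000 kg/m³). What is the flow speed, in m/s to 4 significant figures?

19.80 m/s

The dynamic pressure equals the rise in static pressure at the stagnation point: ΔP = ½ρv².
v = √(2ΔP/ρ) = √(2·196000/1000) = 19.80 m/s.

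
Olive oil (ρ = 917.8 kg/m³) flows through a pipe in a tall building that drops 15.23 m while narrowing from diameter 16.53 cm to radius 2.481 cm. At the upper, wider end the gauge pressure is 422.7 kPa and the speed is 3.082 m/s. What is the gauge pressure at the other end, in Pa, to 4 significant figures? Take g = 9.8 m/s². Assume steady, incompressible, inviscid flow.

P₂ ≈ 27200 Pa

The volume flow rate is constant, so v₂ = (A₁/A₂)v₁ = (214.6/19.34)·3.082 = 34.20 m/s.
Bernoulli: P₁ + ½ρv₁² + ρg h₁ = P₂ + ½ρv₂² + ρg h₂, so P₂ = P₁ + ½ρ(v₁² − v₂²) − ρg(h₂ − h₁).
P₂ = 422700 + ½·917.8·(3.082² − 34.20²) − 917.8·9.8·(−15.23) = 422700 + (-532500) − (-137000) = 27200 Pa.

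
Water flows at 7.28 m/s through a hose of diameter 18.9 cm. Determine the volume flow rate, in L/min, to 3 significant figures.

Q ≈ 12300 L/min

Q = A·v = 0.0281 m² × 7.28 m/s = 0.204 m³/s.
Converting: 0.204 m³/s × 60000 = 12300 L/min.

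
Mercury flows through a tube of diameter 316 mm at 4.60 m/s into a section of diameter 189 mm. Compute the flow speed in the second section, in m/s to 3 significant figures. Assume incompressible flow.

v₂ ≈ 12.9 m/s

The volume flow rate is constant, so v₂ = (A₁/A₂)v₁ = (784/281)·4.60 = 12.9 m/s.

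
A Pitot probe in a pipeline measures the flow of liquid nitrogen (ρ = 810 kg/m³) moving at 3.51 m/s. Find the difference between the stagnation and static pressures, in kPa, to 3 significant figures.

The dynamic pressure equals the rise in static pressure at the stagnation point: ΔP = ½ρv².
ΔP = ½·810·3.51² = 4990 Pa.

ΔP ≈ 4.99 kPa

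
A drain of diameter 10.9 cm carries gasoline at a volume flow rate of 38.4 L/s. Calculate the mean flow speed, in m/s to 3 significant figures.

Q = 38.4 L/s = 0.0384 m³/s.
v = Q/A = 0.0384 / 0.00933 = 4.12 m/s.

4.12 m/s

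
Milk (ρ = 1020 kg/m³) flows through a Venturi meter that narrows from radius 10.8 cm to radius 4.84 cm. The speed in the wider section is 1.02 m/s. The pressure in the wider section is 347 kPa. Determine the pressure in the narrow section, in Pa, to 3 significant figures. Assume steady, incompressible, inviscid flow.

P₂ ≈ 334000 Pa

Continuity gives A₁v₁ = A₂v₂, so v₂ = (366 cm²)/(73.6 cm²) × 1.02 m/s = 5.08 m/s.
Along the horizontal streamline, P + ½ρv² is constant.
P₂ = P₁ − ½ρ(v₂² − v₁²) = 347000 − ½·1020·(5.08² − 1.02²) = 347000 − 12600 = 334000 Pa.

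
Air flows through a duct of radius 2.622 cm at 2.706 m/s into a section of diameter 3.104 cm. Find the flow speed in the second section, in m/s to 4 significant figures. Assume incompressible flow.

The volume flow rate is constant, so v₂ = (A₁/A₂)v₁ = (21.60/7.567)·2.706 = 7.723 m/s.

7.723 m/s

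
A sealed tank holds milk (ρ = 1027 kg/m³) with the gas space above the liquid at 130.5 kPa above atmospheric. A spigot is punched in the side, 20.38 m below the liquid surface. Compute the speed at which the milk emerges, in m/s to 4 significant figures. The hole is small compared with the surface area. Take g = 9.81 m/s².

25.57 m/s

Take point 1 at the surface (v₁ ≈ 0) and point 2 at the hole (at atmospheric pressure). Bernoulli: P₁ + ρg h = P_atm + ½ρv₂².
With P₁ − P_atm = 130500 Pa, v₂ = √(2gh + 2ΔP/ρ) = √(2·9.81·20.38 + 2·130500/1027) = 25.57 m/s.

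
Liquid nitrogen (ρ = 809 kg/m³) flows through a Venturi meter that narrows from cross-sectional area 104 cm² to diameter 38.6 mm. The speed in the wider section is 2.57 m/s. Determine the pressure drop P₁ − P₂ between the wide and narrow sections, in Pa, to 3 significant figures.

208000 Pa

By continuity, v₂ = v₁·A₁/A₂ = 2.57·(104/11.7) = 22.8 m/s.
With no height change, Bernoulli's equation is P₁ + ½ρv₁² = P₂ + ½ρv₂².
P₁ − P₂ = ½·809·(22.8² − 2.57²) = ½·809·515 = 208000 Pa.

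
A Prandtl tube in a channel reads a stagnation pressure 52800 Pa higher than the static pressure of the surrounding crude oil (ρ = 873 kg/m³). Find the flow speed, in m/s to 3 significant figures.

The dynamic pressure equals the rise in static pressure at the stagnation point: ΔP = ½ρv².
v = √(2ΔP/ρ) = √(2·52800/873) = 11.0 m/s.

v ≈ 11.0 m/s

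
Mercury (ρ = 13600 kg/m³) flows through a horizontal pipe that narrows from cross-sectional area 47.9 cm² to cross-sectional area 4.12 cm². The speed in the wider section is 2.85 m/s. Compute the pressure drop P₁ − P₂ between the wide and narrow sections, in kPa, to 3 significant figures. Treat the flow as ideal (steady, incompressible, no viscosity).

ΔP ≈ 7410 kPa

The volume flow rate is constant, so v₂ = (A₁/A₂)v₁ = (47.9/4.12)·2.85 = 33.1 m/s.
Along the horizontal streamline, P + ½ρv² is constant.
P₁ − P₂ = ½·13600·(33.1² − 2.85²) = ½·13600·1090 = 7410000 Pa.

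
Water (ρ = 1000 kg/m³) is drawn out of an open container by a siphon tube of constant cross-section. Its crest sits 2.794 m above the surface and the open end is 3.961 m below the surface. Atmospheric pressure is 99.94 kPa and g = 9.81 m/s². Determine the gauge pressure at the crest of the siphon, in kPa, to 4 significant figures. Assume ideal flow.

The outlet speed comes from Torricelli: v = √(2g·3.961) = 8.816 m/s.
The bore is uniform, so the speed at the crest is the same v. Bernoulli surface→crest: P_atm = P_top + ½ρv² + ρg·h_top.
P_top = 99940 − ½·1000·8.816² − 1000·9.81·2.794 = 33670 Pa. So P_gauge = P_top − P_atm = -66270 Pa.

P_gauge ≈ -66.27 kPa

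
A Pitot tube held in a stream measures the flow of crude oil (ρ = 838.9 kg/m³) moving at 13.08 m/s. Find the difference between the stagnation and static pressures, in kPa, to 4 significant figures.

ΔP ≈ 71.76 kPa

Bernoulli between the free stream and the stagnation point: ½ρv² = P_stag − P_static.
ΔP = ½·838.9·13.08² = 71760 Pa.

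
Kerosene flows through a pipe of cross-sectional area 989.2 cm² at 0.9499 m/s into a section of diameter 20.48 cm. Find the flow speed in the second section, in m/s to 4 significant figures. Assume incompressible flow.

v₂ ≈ 2.852 m/s

Mass conservation (A₁v₁ = A₂v₂) gives v₂ = 0.9499 × 989.2/329.4 = 2.852 m/s.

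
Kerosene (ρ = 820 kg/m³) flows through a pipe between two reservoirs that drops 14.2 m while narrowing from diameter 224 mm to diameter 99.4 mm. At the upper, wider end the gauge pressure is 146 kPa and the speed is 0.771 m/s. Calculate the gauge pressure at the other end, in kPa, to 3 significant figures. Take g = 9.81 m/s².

P₂ ≈ 254 kPa

Mass conservation (A₁v₁ = A₂v₂) gives v₂ = 0.771 × 394/77.6 = 3.92 m/s.
Applying Bernoulli between the two ends and solving for P₂: P₂ = P₁ + ½ρ(v₁² − v₂²) − ρgΔh.
P₂ = 146000 + ½·820·(0.771² − 3.92²) − 820·9.81·(−14.2) = 146000 + (-6040) − (-114000) = 254000 Pa.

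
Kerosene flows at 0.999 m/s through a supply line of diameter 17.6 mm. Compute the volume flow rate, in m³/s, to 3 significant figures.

Q = A·v = 0.000243 m² × 0.999 m/s = 0.000243 m³/s.

Q ≈ 0.000243 m³/s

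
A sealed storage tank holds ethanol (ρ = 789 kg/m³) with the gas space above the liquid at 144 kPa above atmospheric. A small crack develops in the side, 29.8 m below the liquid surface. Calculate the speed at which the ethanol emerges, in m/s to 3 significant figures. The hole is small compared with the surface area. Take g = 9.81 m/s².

Take point 1 at the surface (v₁ ≈ 0) and point 2 at the hole (at atmospheric pressure). Bernoulli: P₁ + ρg h = P_atm + ½ρv₂².
With P₁ − P_atm = 144000 Pa, v₂ = √(2gh + 2ΔP/ρ) = √(2·9.81·29.8 + 2·144000/789) = 30.8 m/s.

v ≈ 30.8 m/s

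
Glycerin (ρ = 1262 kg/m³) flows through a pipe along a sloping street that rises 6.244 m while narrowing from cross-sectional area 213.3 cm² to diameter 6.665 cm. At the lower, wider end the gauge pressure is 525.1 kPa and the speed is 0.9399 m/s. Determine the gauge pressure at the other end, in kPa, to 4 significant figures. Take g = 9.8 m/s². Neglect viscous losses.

P₂ = 427.6 kPa

Mass conservation (A₁v₁ = A₂v₂) gives v₂ = 0.9399 × 213.3/34.89 = 5.746 m/s.
Energy conservation along the streamline gives P₂ = P₁ − ½ρ(v₂² − v₁²) − ρg(h₂ − h₁).
P₂ = 525100 + ½·1262·(0.9399² − 5.746²) − 1262·9.8·(+6.244) = 525100 + (-20280) − (77220) = 427600 Pa.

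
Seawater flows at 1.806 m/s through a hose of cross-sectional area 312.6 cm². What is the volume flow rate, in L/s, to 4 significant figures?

Q = 56.46 L/s

Q = A·v = 0.03126 m² × 1.806 m/s = 0.05646 m³/s.
Converting: 0.05646 m³/s × 1000 = 56.46 L/s.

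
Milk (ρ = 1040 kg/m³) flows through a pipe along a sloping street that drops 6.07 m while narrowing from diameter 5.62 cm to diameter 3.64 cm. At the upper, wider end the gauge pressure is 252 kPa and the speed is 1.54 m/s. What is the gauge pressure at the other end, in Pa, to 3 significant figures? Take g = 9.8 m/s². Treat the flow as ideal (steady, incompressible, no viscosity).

By continuity, v₂ = v₁·A₁/A₂ = 1.54·(24.8/10.4) = 3.67 m/s.
Energy conservation along the streamline gives P₂ = P₁ − ½ρ(v₂² − v₁²) − ρg(h₂ − h₁).
P₂ = 252000 + ½·1040·(1.54² − 3.67²) − 1040·9.8·(−6.07) = 252000 + (-5770) − (-61900) = 308000 Pa.

308000 Pa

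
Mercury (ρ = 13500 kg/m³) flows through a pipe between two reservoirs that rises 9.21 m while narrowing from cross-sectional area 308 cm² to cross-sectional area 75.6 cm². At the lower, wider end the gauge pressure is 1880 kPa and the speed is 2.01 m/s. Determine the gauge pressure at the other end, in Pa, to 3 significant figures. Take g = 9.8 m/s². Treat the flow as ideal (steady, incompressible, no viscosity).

The volume flow rate is constant, so v₂ = (A₁/A₂)v₁ = (308/75.6)·2.01 = 8.19 m/s.
Applying Bernoulli between the two ends and solving for P₂: P₂ = P₁ + ½ρ(v₁² − v₂²) − ρgΔh.
P₂ = 1880000 + ½·13500·(2.01² − 8.19²) − 13500·9.8·(+9.21) = 1880000 + (-425000) − (1220000) = 236000 Pa.

P₂ ≈ 236000 Pa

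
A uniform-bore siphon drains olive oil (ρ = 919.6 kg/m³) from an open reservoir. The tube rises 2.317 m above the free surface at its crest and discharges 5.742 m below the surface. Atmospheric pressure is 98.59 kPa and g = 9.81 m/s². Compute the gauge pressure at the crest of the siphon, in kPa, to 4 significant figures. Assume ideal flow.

From the surface to the outlet (both open to atmosphere, surface at rest): v = √(2g·h_out) = √(2·9.81·5.742) = 10.61 m/s.
With constant cross-section the crest speed equals v; applying Bernoulli from the surface up to the crest, P_top = P_atm − ½ρv² − ρg·h_top.
P_top = 98590 − ½·919.6·10.61² − 919.6·9.81·2.317 = 25890 Pa. So P_gauge = P_top − P_atm = -72700 Pa.

P_gauge = -72.70 kPa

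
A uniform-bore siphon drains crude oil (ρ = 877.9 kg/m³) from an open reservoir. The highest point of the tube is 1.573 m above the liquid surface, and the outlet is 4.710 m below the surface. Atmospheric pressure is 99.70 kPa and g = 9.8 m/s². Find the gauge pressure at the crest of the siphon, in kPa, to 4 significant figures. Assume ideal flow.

P_gauge ≈ -54.06 kPa

The outlet speed comes from Torricelli: v = √(2g·4.710) = 9.608 m/s.
Continuity keeps v the same throughout the tube; from surface to crest, P_atm + 0 = P_top + ½ρv² + ρg·h_top.
P_top = 99700 − ½·877.9·9.608² − 877.9·9.8·1.573 = 45640 Pa. So P_gauge = P_top − P_atm = -54060 Pa.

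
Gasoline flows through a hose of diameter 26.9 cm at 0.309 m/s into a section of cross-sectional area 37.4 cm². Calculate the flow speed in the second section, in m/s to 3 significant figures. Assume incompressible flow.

Mass conservation (A₁v₁ = A₂v₂) gives v₂ = 0.309 × 568/37.4 = 4.70 m/s.

v₂ ≈ 4.70 m/s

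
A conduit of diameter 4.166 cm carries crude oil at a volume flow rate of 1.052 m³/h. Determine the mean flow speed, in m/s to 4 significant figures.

v = 0.2144 m/s

Q = 1.052 m³/h = 0.0002922 m³/s.
v = Q/A = 0.0002922 / 0.001363 = 0.2144 m/s.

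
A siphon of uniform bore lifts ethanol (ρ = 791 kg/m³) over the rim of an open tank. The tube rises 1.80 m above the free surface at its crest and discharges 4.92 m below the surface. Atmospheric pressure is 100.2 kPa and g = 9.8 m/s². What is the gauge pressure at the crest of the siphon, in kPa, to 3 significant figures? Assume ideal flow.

P_gauge = -52.1 kPa

The outlet speed comes from Torricelli: v = √(2g·4.92) = 9.82 m/s.
With constant cross-section the crest speed equals v; applying Bernoulli from the surface up to the crest, P_top = P_atm − ½ρv² − ρg·h_top.
P_top = 100200 − ½·791·9.82² − 791·9.8·1.80 = 48100 Pa. So P_gauge = P_top − P_atm = -52100 Pa.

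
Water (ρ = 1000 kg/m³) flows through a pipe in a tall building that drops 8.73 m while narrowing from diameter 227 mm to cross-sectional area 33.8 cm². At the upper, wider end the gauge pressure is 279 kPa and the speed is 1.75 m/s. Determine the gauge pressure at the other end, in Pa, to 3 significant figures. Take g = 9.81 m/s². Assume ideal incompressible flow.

P₂ ≈ 147000 Pa

Mass conservation (A₁v₁ = A₂v₂) gives v₂ = 1.75 × 405/33.8 = 21.0 m/s.
Applying Bernoulli between the two ends and solving for P₂: P₂ = P₁ + ½ρ(v₁² − v₂²) − ρgΔh.
P₂ = 279000 + ½·1000·(1.75² − 21.0²) − 1000·9.81·(−8.73) = 279000 + (-218000) − (-85600) = 147000 Pa.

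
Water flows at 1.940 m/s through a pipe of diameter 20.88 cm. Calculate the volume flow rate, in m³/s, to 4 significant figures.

Q = A·v = 0.03424 m² × 1.940 m/s = 0.06643 m³/s.

Q = 0.06643 m³/s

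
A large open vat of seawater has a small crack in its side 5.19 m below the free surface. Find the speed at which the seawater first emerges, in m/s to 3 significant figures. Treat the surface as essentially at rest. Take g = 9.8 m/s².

v ≈ 10.1 m/s

With the surface at rest and both surface and jet at atmospheric pressure, Bernoulli gives ρg h = ½ρv², so v = √(2gh) = √(2·9.8·5.19) = 10.1 m/s.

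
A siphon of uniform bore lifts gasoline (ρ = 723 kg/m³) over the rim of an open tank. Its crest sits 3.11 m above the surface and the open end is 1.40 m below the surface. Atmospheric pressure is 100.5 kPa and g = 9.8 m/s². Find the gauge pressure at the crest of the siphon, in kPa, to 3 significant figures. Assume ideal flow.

From the surface to the outlet (both open to atmosphere, surface at rest): v = √(2g·h_out) = √(2·9.8·1.40) = 5.24 m/s.
Continuity keeps v the same throughout the tube; from surface to crest, P_atm + 0 = P_top + ½ρv² + ρg·h_top.
P_top = 100500 − ½·723·5.24² − 723·9.8·3.11 = 68500 Pa. So P_gauge = P_top − P_atm = -32000 Pa.

P_gauge ≈ -32.0 kPa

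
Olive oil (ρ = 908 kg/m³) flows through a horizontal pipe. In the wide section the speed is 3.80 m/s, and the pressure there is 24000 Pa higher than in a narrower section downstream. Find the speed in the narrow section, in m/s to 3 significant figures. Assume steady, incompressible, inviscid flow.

Along the level pipe P + ½ρv² is conserved, hence v₂² = v₁² + 2(P₁ − P₂)/ρ.
v₂ = √(3.80² + 2·24000/908) = √(14.4 + 52.9) = 8.20 m/s.

8.20 m/s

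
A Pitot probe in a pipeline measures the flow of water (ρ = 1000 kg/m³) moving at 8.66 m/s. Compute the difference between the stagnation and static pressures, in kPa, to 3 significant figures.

At the stagnation point the flow is brought to rest, so Bernoulli gives P_stag − P_static = ½ρv².
ΔP = ½·1000·8.66² = 37500 Pa.

ΔP ≈ 37.5 kPa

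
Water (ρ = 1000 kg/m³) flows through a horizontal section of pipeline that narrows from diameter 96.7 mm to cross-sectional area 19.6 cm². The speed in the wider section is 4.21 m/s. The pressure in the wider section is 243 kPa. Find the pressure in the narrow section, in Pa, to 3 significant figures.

The volume flow rate is constant, so v₂ = (A₁/A₂)v₁ = (73.4/19.6)·4.21 = 15.8 m/s.
Bernoulli (h₁ = h₂): P₁ − P₂ = ½ρ(v₂² − v₁²).
P₂ = P₁ − ½ρ(v₂² − v₁²) = 243000 − ½·1000·(15.8² − 4.21²) = 243000 − 116000 = 127000 Pa.

P₂ ≈ 127000 Pa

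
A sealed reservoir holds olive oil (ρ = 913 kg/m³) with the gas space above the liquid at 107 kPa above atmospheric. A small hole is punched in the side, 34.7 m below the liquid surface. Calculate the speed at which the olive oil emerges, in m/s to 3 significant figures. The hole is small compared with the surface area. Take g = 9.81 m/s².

v ≈ 30.3 m/s

Take point 1 at the surface (v₁ ≈ 0) and point 2 at the hole (at atmospheric pressure). Bernoulli: P₁ + ρg h = P_atm + ½ρv₂².
With P₁ − P_atm = 107000 Pa, v₂ = √(2gh + 2ΔP/ρ) = √(2·9.81·34.7 + 2·107000/913) = 30.3 m/s.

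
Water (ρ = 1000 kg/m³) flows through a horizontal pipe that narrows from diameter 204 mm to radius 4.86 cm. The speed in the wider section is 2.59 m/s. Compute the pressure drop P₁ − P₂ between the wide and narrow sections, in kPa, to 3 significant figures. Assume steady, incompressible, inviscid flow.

Mass conservation (A₁v₁ = A₂v₂) gives v₂ = 2.59 × 327/74.2 = 11.4 m/s.
Bernoulli (h₁ = h₂): P₁ − P₂ = ½ρ(v₂² − v₁²).
P₁ − P₂ = ½·1000·(11.4² − 2.59²) = ½·1000·123 = 61700 Pa.

ΔP ≈ 61.7 kPa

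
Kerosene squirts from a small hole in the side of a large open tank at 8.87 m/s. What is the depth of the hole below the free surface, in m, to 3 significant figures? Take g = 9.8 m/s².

For a small hole in a large open tank, ½v² = gh, giving h = v²/(2g).
h = 8.87²/(2·9.8) = 78.7/19.60 = 4.01 m.

h = 4.01 m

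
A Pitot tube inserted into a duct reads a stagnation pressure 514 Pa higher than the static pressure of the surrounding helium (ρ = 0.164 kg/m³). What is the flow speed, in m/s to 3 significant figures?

v ≈ 79.2 m/s

Bernoulli between the free stream and the stagnation point: ½ρv² = P_stag − P_static.
v = √(2ΔP/ρ) = √(2·514/0.164) = 79.2 m/s.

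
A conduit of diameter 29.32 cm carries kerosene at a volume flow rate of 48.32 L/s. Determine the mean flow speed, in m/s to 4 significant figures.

Q = 48.32 L/s = 0.04832 m³/s.
v = Q/A = 0.04832 / 0.06752 = 0.7157 m/s.

v = 0.7157 m/s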